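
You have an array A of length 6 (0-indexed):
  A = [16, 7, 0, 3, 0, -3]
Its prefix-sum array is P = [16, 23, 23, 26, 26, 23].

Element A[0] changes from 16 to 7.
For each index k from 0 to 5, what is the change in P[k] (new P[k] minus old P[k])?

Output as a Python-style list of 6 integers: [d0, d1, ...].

Element change: A[0] 16 -> 7, delta = -9
For k < 0: P[k] unchanged, delta_P[k] = 0
For k >= 0: P[k] shifts by exactly -9
Delta array: [-9, -9, -9, -9, -9, -9]

Answer: [-9, -9, -9, -9, -9, -9]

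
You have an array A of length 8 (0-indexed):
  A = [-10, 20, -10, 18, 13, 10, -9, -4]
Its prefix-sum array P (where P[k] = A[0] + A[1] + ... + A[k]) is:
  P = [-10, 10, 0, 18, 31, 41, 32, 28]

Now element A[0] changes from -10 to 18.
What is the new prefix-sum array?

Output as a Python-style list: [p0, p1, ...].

Change: A[0] -10 -> 18, delta = 28
P[k] for k < 0: unchanged (A[0] not included)
P[k] for k >= 0: shift by delta = 28
  P[0] = -10 + 28 = 18
  P[1] = 10 + 28 = 38
  P[2] = 0 + 28 = 28
  P[3] = 18 + 28 = 46
  P[4] = 31 + 28 = 59
  P[5] = 41 + 28 = 69
  P[6] = 32 + 28 = 60
  P[7] = 28 + 28 = 56

Answer: [18, 38, 28, 46, 59, 69, 60, 56]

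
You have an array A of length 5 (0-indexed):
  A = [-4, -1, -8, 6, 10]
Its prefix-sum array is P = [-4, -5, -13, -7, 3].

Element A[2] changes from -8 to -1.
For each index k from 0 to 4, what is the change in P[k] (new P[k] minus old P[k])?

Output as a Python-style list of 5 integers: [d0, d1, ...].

Element change: A[2] -8 -> -1, delta = 7
For k < 2: P[k] unchanged, delta_P[k] = 0
For k >= 2: P[k] shifts by exactly 7
Delta array: [0, 0, 7, 7, 7]

Answer: [0, 0, 7, 7, 7]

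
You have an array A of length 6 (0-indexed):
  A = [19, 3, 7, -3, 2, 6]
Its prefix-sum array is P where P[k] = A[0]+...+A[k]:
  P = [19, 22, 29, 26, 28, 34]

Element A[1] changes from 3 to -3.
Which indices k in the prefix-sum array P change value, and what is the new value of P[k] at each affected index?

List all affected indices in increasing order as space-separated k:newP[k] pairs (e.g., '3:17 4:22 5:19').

Answer: 1:16 2:23 3:20 4:22 5:28

Derivation:
P[k] = A[0] + ... + A[k]
P[k] includes A[1] iff k >= 1
Affected indices: 1, 2, ..., 5; delta = -6
  P[1]: 22 + -6 = 16
  P[2]: 29 + -6 = 23
  P[3]: 26 + -6 = 20
  P[4]: 28 + -6 = 22
  P[5]: 34 + -6 = 28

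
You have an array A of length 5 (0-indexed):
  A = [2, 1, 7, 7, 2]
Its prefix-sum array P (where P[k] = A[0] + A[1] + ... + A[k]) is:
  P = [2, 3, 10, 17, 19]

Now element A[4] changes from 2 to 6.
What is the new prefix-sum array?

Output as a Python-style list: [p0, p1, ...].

Change: A[4] 2 -> 6, delta = 4
P[k] for k < 4: unchanged (A[4] not included)
P[k] for k >= 4: shift by delta = 4
  P[0] = 2 + 0 = 2
  P[1] = 3 + 0 = 3
  P[2] = 10 + 0 = 10
  P[3] = 17 + 0 = 17
  P[4] = 19 + 4 = 23

Answer: [2, 3, 10, 17, 23]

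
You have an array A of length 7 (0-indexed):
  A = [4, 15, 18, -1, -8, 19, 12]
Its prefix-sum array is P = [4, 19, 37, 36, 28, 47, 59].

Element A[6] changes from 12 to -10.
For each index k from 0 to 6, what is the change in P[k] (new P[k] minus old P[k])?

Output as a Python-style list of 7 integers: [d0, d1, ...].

Answer: [0, 0, 0, 0, 0, 0, -22]

Derivation:
Element change: A[6] 12 -> -10, delta = -22
For k < 6: P[k] unchanged, delta_P[k] = 0
For k >= 6: P[k] shifts by exactly -22
Delta array: [0, 0, 0, 0, 0, 0, -22]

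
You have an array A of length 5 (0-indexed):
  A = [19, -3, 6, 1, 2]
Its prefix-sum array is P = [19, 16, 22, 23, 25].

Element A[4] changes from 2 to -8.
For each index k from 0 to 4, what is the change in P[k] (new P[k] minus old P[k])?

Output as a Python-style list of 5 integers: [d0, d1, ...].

Element change: A[4] 2 -> -8, delta = -10
For k < 4: P[k] unchanged, delta_P[k] = 0
For k >= 4: P[k] shifts by exactly -10
Delta array: [0, 0, 0, 0, -10]

Answer: [0, 0, 0, 0, -10]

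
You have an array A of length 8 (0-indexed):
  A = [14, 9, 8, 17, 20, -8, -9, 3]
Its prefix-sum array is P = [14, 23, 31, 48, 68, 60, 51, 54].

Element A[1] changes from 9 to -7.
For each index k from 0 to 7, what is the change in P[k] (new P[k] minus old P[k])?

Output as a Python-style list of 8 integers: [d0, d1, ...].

Element change: A[1] 9 -> -7, delta = -16
For k < 1: P[k] unchanged, delta_P[k] = 0
For k >= 1: P[k] shifts by exactly -16
Delta array: [0, -16, -16, -16, -16, -16, -16, -16]

Answer: [0, -16, -16, -16, -16, -16, -16, -16]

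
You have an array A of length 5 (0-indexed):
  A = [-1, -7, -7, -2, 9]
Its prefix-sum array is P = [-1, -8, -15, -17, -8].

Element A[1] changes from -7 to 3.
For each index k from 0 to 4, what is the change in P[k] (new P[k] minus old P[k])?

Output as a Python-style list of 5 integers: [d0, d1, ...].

Element change: A[1] -7 -> 3, delta = 10
For k < 1: P[k] unchanged, delta_P[k] = 0
For k >= 1: P[k] shifts by exactly 10
Delta array: [0, 10, 10, 10, 10]

Answer: [0, 10, 10, 10, 10]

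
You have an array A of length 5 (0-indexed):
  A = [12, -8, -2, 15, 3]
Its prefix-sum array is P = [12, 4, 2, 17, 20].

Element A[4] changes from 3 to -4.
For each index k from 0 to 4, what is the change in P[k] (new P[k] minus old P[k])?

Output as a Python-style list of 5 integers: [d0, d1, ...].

Answer: [0, 0, 0, 0, -7]

Derivation:
Element change: A[4] 3 -> -4, delta = -7
For k < 4: P[k] unchanged, delta_P[k] = 0
For k >= 4: P[k] shifts by exactly -7
Delta array: [0, 0, 0, 0, -7]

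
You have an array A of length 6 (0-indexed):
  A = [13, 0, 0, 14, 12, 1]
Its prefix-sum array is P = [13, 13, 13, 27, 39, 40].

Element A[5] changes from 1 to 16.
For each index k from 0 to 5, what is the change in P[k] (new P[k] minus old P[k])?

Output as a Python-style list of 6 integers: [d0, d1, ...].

Element change: A[5] 1 -> 16, delta = 15
For k < 5: P[k] unchanged, delta_P[k] = 0
For k >= 5: P[k] shifts by exactly 15
Delta array: [0, 0, 0, 0, 0, 15]

Answer: [0, 0, 0, 0, 0, 15]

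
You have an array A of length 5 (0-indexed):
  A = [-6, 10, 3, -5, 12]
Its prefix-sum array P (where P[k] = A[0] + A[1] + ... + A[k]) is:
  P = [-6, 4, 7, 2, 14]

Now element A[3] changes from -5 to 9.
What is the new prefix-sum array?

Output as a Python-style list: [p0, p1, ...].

Answer: [-6, 4, 7, 16, 28]

Derivation:
Change: A[3] -5 -> 9, delta = 14
P[k] for k < 3: unchanged (A[3] not included)
P[k] for k >= 3: shift by delta = 14
  P[0] = -6 + 0 = -6
  P[1] = 4 + 0 = 4
  P[2] = 7 + 0 = 7
  P[3] = 2 + 14 = 16
  P[4] = 14 + 14 = 28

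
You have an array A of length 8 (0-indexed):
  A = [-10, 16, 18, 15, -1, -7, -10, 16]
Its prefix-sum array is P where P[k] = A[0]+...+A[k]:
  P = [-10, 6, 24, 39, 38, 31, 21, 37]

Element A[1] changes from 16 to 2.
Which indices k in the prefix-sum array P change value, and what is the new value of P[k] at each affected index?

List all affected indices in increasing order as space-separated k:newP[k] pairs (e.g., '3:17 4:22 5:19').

Answer: 1:-8 2:10 3:25 4:24 5:17 6:7 7:23

Derivation:
P[k] = A[0] + ... + A[k]
P[k] includes A[1] iff k >= 1
Affected indices: 1, 2, ..., 7; delta = -14
  P[1]: 6 + -14 = -8
  P[2]: 24 + -14 = 10
  P[3]: 39 + -14 = 25
  P[4]: 38 + -14 = 24
  P[5]: 31 + -14 = 17
  P[6]: 21 + -14 = 7
  P[7]: 37 + -14 = 23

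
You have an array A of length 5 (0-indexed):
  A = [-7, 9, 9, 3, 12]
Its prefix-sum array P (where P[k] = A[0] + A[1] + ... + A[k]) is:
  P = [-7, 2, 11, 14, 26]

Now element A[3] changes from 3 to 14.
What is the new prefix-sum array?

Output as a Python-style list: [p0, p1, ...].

Change: A[3] 3 -> 14, delta = 11
P[k] for k < 3: unchanged (A[3] not included)
P[k] for k >= 3: shift by delta = 11
  P[0] = -7 + 0 = -7
  P[1] = 2 + 0 = 2
  P[2] = 11 + 0 = 11
  P[3] = 14 + 11 = 25
  P[4] = 26 + 11 = 37

Answer: [-7, 2, 11, 25, 37]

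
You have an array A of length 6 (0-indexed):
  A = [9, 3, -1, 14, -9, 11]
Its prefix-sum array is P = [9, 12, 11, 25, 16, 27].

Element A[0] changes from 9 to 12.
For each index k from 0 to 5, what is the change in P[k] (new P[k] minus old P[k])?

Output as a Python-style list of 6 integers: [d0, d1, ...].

Element change: A[0] 9 -> 12, delta = 3
For k < 0: P[k] unchanged, delta_P[k] = 0
For k >= 0: P[k] shifts by exactly 3
Delta array: [3, 3, 3, 3, 3, 3]

Answer: [3, 3, 3, 3, 3, 3]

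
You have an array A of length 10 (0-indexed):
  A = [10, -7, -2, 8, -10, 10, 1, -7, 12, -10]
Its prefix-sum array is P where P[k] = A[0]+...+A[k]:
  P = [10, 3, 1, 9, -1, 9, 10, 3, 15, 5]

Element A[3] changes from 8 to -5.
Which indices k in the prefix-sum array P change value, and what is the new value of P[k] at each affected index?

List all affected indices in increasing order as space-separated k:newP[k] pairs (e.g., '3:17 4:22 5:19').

P[k] = A[0] + ... + A[k]
P[k] includes A[3] iff k >= 3
Affected indices: 3, 4, ..., 9; delta = -13
  P[3]: 9 + -13 = -4
  P[4]: -1 + -13 = -14
  P[5]: 9 + -13 = -4
  P[6]: 10 + -13 = -3
  P[7]: 3 + -13 = -10
  P[8]: 15 + -13 = 2
  P[9]: 5 + -13 = -8

Answer: 3:-4 4:-14 5:-4 6:-3 7:-10 8:2 9:-8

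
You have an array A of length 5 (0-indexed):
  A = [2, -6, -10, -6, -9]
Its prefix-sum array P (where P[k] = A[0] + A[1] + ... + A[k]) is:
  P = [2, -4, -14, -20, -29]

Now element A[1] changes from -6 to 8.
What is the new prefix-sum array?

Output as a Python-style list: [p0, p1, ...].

Change: A[1] -6 -> 8, delta = 14
P[k] for k < 1: unchanged (A[1] not included)
P[k] for k >= 1: shift by delta = 14
  P[0] = 2 + 0 = 2
  P[1] = -4 + 14 = 10
  P[2] = -14 + 14 = 0
  P[3] = -20 + 14 = -6
  P[4] = -29 + 14 = -15

Answer: [2, 10, 0, -6, -15]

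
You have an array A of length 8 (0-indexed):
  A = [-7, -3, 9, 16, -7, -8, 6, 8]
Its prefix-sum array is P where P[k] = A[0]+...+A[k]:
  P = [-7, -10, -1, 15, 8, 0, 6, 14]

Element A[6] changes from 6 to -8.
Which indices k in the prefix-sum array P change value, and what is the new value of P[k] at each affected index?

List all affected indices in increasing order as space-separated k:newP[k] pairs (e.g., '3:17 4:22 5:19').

Answer: 6:-8 7:0

Derivation:
P[k] = A[0] + ... + A[k]
P[k] includes A[6] iff k >= 6
Affected indices: 6, 7, ..., 7; delta = -14
  P[6]: 6 + -14 = -8
  P[7]: 14 + -14 = 0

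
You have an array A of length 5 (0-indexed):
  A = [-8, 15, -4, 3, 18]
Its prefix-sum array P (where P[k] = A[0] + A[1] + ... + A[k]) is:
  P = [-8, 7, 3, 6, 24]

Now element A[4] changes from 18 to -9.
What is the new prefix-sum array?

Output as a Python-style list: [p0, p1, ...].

Answer: [-8, 7, 3, 6, -3]

Derivation:
Change: A[4] 18 -> -9, delta = -27
P[k] for k < 4: unchanged (A[4] not included)
P[k] for k >= 4: shift by delta = -27
  P[0] = -8 + 0 = -8
  P[1] = 7 + 0 = 7
  P[2] = 3 + 0 = 3
  P[3] = 6 + 0 = 6
  P[4] = 24 + -27 = -3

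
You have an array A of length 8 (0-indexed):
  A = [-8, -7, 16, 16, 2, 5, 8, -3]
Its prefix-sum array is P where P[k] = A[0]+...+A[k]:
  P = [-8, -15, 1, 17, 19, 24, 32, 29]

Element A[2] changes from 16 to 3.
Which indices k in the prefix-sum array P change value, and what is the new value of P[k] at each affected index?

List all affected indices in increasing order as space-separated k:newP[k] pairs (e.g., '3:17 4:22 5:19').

Answer: 2:-12 3:4 4:6 5:11 6:19 7:16

Derivation:
P[k] = A[0] + ... + A[k]
P[k] includes A[2] iff k >= 2
Affected indices: 2, 3, ..., 7; delta = -13
  P[2]: 1 + -13 = -12
  P[3]: 17 + -13 = 4
  P[4]: 19 + -13 = 6
  P[5]: 24 + -13 = 11
  P[6]: 32 + -13 = 19
  P[7]: 29 + -13 = 16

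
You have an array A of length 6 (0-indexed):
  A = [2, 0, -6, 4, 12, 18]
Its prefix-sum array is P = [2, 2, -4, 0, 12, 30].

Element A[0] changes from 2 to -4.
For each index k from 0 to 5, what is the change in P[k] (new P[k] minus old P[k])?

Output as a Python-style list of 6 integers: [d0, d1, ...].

Element change: A[0] 2 -> -4, delta = -6
For k < 0: P[k] unchanged, delta_P[k] = 0
For k >= 0: P[k] shifts by exactly -6
Delta array: [-6, -6, -6, -6, -6, -6]

Answer: [-6, -6, -6, -6, -6, -6]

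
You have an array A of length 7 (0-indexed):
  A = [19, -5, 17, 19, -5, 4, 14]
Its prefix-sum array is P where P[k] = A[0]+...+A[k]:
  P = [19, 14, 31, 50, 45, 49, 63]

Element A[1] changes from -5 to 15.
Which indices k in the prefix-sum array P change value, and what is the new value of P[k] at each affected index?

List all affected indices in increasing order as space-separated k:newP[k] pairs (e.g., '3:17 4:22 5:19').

Answer: 1:34 2:51 3:70 4:65 5:69 6:83

Derivation:
P[k] = A[0] + ... + A[k]
P[k] includes A[1] iff k >= 1
Affected indices: 1, 2, ..., 6; delta = 20
  P[1]: 14 + 20 = 34
  P[2]: 31 + 20 = 51
  P[3]: 50 + 20 = 70
  P[4]: 45 + 20 = 65
  P[5]: 49 + 20 = 69
  P[6]: 63 + 20 = 83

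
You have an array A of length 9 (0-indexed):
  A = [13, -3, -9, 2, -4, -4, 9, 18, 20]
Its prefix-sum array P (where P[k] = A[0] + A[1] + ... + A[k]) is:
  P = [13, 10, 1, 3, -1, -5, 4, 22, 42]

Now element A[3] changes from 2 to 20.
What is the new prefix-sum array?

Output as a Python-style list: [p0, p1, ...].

Answer: [13, 10, 1, 21, 17, 13, 22, 40, 60]

Derivation:
Change: A[3] 2 -> 20, delta = 18
P[k] for k < 3: unchanged (A[3] not included)
P[k] for k >= 3: shift by delta = 18
  P[0] = 13 + 0 = 13
  P[1] = 10 + 0 = 10
  P[2] = 1 + 0 = 1
  P[3] = 3 + 18 = 21
  P[4] = -1 + 18 = 17
  P[5] = -5 + 18 = 13
  P[6] = 4 + 18 = 22
  P[7] = 22 + 18 = 40
  P[8] = 42 + 18 = 60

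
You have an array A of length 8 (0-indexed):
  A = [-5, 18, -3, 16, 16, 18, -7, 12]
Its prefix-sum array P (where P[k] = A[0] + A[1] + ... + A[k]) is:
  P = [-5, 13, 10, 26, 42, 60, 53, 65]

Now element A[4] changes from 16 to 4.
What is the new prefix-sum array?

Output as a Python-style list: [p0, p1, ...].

Answer: [-5, 13, 10, 26, 30, 48, 41, 53]

Derivation:
Change: A[4] 16 -> 4, delta = -12
P[k] for k < 4: unchanged (A[4] not included)
P[k] for k >= 4: shift by delta = -12
  P[0] = -5 + 0 = -5
  P[1] = 13 + 0 = 13
  P[2] = 10 + 0 = 10
  P[3] = 26 + 0 = 26
  P[4] = 42 + -12 = 30
  P[5] = 60 + -12 = 48
  P[6] = 53 + -12 = 41
  P[7] = 65 + -12 = 53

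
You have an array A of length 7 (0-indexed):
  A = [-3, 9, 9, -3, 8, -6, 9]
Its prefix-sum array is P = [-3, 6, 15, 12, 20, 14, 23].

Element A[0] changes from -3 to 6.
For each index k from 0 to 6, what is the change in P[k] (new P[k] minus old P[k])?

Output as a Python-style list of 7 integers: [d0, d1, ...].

Answer: [9, 9, 9, 9, 9, 9, 9]

Derivation:
Element change: A[0] -3 -> 6, delta = 9
For k < 0: P[k] unchanged, delta_P[k] = 0
For k >= 0: P[k] shifts by exactly 9
Delta array: [9, 9, 9, 9, 9, 9, 9]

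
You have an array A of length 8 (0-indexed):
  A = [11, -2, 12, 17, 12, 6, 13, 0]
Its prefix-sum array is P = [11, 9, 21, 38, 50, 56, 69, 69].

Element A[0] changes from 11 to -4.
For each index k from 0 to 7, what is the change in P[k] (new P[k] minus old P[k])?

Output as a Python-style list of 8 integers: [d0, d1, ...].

Answer: [-15, -15, -15, -15, -15, -15, -15, -15]

Derivation:
Element change: A[0] 11 -> -4, delta = -15
For k < 0: P[k] unchanged, delta_P[k] = 0
For k >= 0: P[k] shifts by exactly -15
Delta array: [-15, -15, -15, -15, -15, -15, -15, -15]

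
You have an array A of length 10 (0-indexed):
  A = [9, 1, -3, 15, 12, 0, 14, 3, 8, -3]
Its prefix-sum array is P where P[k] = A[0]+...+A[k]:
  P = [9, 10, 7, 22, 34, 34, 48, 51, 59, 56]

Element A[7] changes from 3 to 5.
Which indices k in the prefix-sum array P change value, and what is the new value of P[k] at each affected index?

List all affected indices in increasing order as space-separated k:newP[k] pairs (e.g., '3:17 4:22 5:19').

P[k] = A[0] + ... + A[k]
P[k] includes A[7] iff k >= 7
Affected indices: 7, 8, ..., 9; delta = 2
  P[7]: 51 + 2 = 53
  P[8]: 59 + 2 = 61
  P[9]: 56 + 2 = 58

Answer: 7:53 8:61 9:58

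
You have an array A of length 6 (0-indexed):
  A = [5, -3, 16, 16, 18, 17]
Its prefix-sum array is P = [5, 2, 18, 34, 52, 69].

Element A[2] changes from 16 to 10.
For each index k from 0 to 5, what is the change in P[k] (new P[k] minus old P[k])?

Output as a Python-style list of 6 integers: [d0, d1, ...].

Answer: [0, 0, -6, -6, -6, -6]

Derivation:
Element change: A[2] 16 -> 10, delta = -6
For k < 2: P[k] unchanged, delta_P[k] = 0
For k >= 2: P[k] shifts by exactly -6
Delta array: [0, 0, -6, -6, -6, -6]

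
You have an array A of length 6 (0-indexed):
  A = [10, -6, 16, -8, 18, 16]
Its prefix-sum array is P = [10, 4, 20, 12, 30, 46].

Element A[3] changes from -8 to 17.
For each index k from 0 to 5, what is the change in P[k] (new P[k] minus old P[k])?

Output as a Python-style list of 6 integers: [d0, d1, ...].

Element change: A[3] -8 -> 17, delta = 25
For k < 3: P[k] unchanged, delta_P[k] = 0
For k >= 3: P[k] shifts by exactly 25
Delta array: [0, 0, 0, 25, 25, 25]

Answer: [0, 0, 0, 25, 25, 25]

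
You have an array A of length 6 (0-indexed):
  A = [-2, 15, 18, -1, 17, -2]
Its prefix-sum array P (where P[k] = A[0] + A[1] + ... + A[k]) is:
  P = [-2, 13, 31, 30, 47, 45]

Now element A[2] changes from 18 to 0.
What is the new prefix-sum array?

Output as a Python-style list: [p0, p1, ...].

Change: A[2] 18 -> 0, delta = -18
P[k] for k < 2: unchanged (A[2] not included)
P[k] for k >= 2: shift by delta = -18
  P[0] = -2 + 0 = -2
  P[1] = 13 + 0 = 13
  P[2] = 31 + -18 = 13
  P[3] = 30 + -18 = 12
  P[4] = 47 + -18 = 29
  P[5] = 45 + -18 = 27

Answer: [-2, 13, 13, 12, 29, 27]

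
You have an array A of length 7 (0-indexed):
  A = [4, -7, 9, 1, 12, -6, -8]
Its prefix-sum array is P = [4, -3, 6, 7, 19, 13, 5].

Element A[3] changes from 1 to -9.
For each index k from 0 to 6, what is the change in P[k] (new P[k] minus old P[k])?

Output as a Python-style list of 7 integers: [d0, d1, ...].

Answer: [0, 0, 0, -10, -10, -10, -10]

Derivation:
Element change: A[3] 1 -> -9, delta = -10
For k < 3: P[k] unchanged, delta_P[k] = 0
For k >= 3: P[k] shifts by exactly -10
Delta array: [0, 0, 0, -10, -10, -10, -10]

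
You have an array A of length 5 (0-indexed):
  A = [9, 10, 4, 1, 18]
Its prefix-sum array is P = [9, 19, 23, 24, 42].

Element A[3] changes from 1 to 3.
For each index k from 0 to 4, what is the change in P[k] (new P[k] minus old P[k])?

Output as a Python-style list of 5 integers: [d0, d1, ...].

Element change: A[3] 1 -> 3, delta = 2
For k < 3: P[k] unchanged, delta_P[k] = 0
For k >= 3: P[k] shifts by exactly 2
Delta array: [0, 0, 0, 2, 2]

Answer: [0, 0, 0, 2, 2]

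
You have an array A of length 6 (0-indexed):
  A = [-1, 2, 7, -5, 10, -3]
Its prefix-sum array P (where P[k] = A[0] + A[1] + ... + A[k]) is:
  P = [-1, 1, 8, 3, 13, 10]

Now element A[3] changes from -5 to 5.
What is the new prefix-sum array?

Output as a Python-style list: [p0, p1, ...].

Answer: [-1, 1, 8, 13, 23, 20]

Derivation:
Change: A[3] -5 -> 5, delta = 10
P[k] for k < 3: unchanged (A[3] not included)
P[k] for k >= 3: shift by delta = 10
  P[0] = -1 + 0 = -1
  P[1] = 1 + 0 = 1
  P[2] = 8 + 0 = 8
  P[3] = 3 + 10 = 13
  P[4] = 13 + 10 = 23
  P[5] = 10 + 10 = 20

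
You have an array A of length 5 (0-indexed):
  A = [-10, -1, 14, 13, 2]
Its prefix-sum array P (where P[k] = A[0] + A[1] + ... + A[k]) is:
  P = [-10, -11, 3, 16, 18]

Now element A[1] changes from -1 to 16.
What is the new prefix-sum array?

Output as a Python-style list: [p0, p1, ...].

Answer: [-10, 6, 20, 33, 35]

Derivation:
Change: A[1] -1 -> 16, delta = 17
P[k] for k < 1: unchanged (A[1] not included)
P[k] for k >= 1: shift by delta = 17
  P[0] = -10 + 0 = -10
  P[1] = -11 + 17 = 6
  P[2] = 3 + 17 = 20
  P[3] = 16 + 17 = 33
  P[4] = 18 + 17 = 35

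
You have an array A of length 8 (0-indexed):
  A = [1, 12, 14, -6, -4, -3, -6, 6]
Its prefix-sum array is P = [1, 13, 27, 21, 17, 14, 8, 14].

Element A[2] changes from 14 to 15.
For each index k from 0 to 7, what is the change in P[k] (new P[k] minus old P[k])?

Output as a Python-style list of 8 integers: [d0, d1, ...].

Element change: A[2] 14 -> 15, delta = 1
For k < 2: P[k] unchanged, delta_P[k] = 0
For k >= 2: P[k] shifts by exactly 1
Delta array: [0, 0, 1, 1, 1, 1, 1, 1]

Answer: [0, 0, 1, 1, 1, 1, 1, 1]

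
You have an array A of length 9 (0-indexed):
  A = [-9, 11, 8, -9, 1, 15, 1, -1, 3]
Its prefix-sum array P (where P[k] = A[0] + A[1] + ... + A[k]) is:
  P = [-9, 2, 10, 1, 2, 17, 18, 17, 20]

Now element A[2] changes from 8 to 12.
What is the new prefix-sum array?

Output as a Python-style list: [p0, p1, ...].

Answer: [-9, 2, 14, 5, 6, 21, 22, 21, 24]

Derivation:
Change: A[2] 8 -> 12, delta = 4
P[k] for k < 2: unchanged (A[2] not included)
P[k] for k >= 2: shift by delta = 4
  P[0] = -9 + 0 = -9
  P[1] = 2 + 0 = 2
  P[2] = 10 + 4 = 14
  P[3] = 1 + 4 = 5
  P[4] = 2 + 4 = 6
  P[5] = 17 + 4 = 21
  P[6] = 18 + 4 = 22
  P[7] = 17 + 4 = 21
  P[8] = 20 + 4 = 24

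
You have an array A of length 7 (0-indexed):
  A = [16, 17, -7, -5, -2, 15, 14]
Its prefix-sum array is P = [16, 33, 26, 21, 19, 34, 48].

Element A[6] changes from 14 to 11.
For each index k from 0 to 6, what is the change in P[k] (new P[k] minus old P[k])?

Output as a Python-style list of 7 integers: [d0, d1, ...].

Element change: A[6] 14 -> 11, delta = -3
For k < 6: P[k] unchanged, delta_P[k] = 0
For k >= 6: P[k] shifts by exactly -3
Delta array: [0, 0, 0, 0, 0, 0, -3]

Answer: [0, 0, 0, 0, 0, 0, -3]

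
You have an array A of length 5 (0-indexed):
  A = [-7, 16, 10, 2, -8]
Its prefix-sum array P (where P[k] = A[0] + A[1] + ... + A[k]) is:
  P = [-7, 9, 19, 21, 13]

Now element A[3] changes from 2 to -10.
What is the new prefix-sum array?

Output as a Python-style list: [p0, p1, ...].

Answer: [-7, 9, 19, 9, 1]

Derivation:
Change: A[3] 2 -> -10, delta = -12
P[k] for k < 3: unchanged (A[3] not included)
P[k] for k >= 3: shift by delta = -12
  P[0] = -7 + 0 = -7
  P[1] = 9 + 0 = 9
  P[2] = 19 + 0 = 19
  P[3] = 21 + -12 = 9
  P[4] = 13 + -12 = 1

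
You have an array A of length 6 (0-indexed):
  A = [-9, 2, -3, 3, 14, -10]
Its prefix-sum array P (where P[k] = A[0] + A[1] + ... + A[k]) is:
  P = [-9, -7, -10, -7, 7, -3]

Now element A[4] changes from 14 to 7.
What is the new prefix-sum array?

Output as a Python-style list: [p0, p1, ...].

Change: A[4] 14 -> 7, delta = -7
P[k] for k < 4: unchanged (A[4] not included)
P[k] for k >= 4: shift by delta = -7
  P[0] = -9 + 0 = -9
  P[1] = -7 + 0 = -7
  P[2] = -10 + 0 = -10
  P[3] = -7 + 0 = -7
  P[4] = 7 + -7 = 0
  P[5] = -3 + -7 = -10

Answer: [-9, -7, -10, -7, 0, -10]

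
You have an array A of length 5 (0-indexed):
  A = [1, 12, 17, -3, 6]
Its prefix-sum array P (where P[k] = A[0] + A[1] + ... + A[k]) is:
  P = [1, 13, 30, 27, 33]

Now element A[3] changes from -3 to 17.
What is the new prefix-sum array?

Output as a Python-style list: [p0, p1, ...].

Answer: [1, 13, 30, 47, 53]

Derivation:
Change: A[3] -3 -> 17, delta = 20
P[k] for k < 3: unchanged (A[3] not included)
P[k] for k >= 3: shift by delta = 20
  P[0] = 1 + 0 = 1
  P[1] = 13 + 0 = 13
  P[2] = 30 + 0 = 30
  P[3] = 27 + 20 = 47
  P[4] = 33 + 20 = 53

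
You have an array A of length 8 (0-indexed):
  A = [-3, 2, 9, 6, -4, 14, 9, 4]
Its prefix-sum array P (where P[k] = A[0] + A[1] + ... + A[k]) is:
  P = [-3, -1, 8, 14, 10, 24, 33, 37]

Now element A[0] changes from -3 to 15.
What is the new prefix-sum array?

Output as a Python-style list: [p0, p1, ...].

Change: A[0] -3 -> 15, delta = 18
P[k] for k < 0: unchanged (A[0] not included)
P[k] for k >= 0: shift by delta = 18
  P[0] = -3 + 18 = 15
  P[1] = -1 + 18 = 17
  P[2] = 8 + 18 = 26
  P[3] = 14 + 18 = 32
  P[4] = 10 + 18 = 28
  P[5] = 24 + 18 = 42
  P[6] = 33 + 18 = 51
  P[7] = 37 + 18 = 55

Answer: [15, 17, 26, 32, 28, 42, 51, 55]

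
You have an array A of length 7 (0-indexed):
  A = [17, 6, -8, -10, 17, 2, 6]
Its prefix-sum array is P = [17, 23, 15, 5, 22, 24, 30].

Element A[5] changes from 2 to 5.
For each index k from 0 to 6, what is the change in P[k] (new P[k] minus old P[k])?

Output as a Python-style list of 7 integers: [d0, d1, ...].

Element change: A[5] 2 -> 5, delta = 3
For k < 5: P[k] unchanged, delta_P[k] = 0
For k >= 5: P[k] shifts by exactly 3
Delta array: [0, 0, 0, 0, 0, 3, 3]

Answer: [0, 0, 0, 0, 0, 3, 3]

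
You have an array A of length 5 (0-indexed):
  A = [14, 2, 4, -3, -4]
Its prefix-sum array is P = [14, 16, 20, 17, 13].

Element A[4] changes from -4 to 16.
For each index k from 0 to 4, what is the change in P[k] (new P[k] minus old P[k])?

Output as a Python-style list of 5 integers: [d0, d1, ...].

Element change: A[4] -4 -> 16, delta = 20
For k < 4: P[k] unchanged, delta_P[k] = 0
For k >= 4: P[k] shifts by exactly 20
Delta array: [0, 0, 0, 0, 20]

Answer: [0, 0, 0, 0, 20]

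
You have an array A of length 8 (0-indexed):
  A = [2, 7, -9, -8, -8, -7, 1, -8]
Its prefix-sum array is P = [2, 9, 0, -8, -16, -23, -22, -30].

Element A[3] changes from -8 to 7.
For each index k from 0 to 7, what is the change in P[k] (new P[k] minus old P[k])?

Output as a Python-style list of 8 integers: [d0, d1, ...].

Answer: [0, 0, 0, 15, 15, 15, 15, 15]

Derivation:
Element change: A[3] -8 -> 7, delta = 15
For k < 3: P[k] unchanged, delta_P[k] = 0
For k >= 3: P[k] shifts by exactly 15
Delta array: [0, 0, 0, 15, 15, 15, 15, 15]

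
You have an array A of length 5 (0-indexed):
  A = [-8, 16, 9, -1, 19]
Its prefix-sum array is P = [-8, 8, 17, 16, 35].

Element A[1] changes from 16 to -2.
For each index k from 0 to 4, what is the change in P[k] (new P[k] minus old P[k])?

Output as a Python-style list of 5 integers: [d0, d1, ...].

Answer: [0, -18, -18, -18, -18]

Derivation:
Element change: A[1] 16 -> -2, delta = -18
For k < 1: P[k] unchanged, delta_P[k] = 0
For k >= 1: P[k] shifts by exactly -18
Delta array: [0, -18, -18, -18, -18]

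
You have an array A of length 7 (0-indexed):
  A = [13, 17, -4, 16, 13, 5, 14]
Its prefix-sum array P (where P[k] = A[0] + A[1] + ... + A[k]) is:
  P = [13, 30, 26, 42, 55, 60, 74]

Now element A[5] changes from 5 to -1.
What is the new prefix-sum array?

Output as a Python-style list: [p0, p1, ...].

Change: A[5] 5 -> -1, delta = -6
P[k] for k < 5: unchanged (A[5] not included)
P[k] for k >= 5: shift by delta = -6
  P[0] = 13 + 0 = 13
  P[1] = 30 + 0 = 30
  P[2] = 26 + 0 = 26
  P[3] = 42 + 0 = 42
  P[4] = 55 + 0 = 55
  P[5] = 60 + -6 = 54
  P[6] = 74 + -6 = 68

Answer: [13, 30, 26, 42, 55, 54, 68]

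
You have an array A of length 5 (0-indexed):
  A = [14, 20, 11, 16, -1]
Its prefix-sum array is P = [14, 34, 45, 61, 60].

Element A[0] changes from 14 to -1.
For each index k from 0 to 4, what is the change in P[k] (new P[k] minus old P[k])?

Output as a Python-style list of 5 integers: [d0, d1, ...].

Element change: A[0] 14 -> -1, delta = -15
For k < 0: P[k] unchanged, delta_P[k] = 0
For k >= 0: P[k] shifts by exactly -15
Delta array: [-15, -15, -15, -15, -15]

Answer: [-15, -15, -15, -15, -15]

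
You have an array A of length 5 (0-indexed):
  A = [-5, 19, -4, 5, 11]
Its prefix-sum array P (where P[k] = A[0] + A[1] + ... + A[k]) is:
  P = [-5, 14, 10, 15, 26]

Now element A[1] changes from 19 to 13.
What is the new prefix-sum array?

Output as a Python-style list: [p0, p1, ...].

Change: A[1] 19 -> 13, delta = -6
P[k] for k < 1: unchanged (A[1] not included)
P[k] for k >= 1: shift by delta = -6
  P[0] = -5 + 0 = -5
  P[1] = 14 + -6 = 8
  P[2] = 10 + -6 = 4
  P[3] = 15 + -6 = 9
  P[4] = 26 + -6 = 20

Answer: [-5, 8, 4, 9, 20]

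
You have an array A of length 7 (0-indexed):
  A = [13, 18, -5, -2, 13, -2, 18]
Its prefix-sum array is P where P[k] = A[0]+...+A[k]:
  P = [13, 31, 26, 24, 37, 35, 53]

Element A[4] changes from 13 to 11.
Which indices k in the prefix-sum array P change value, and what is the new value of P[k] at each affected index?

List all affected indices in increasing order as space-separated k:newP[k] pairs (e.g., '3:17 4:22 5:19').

P[k] = A[0] + ... + A[k]
P[k] includes A[4] iff k >= 4
Affected indices: 4, 5, ..., 6; delta = -2
  P[4]: 37 + -2 = 35
  P[5]: 35 + -2 = 33
  P[6]: 53 + -2 = 51

Answer: 4:35 5:33 6:51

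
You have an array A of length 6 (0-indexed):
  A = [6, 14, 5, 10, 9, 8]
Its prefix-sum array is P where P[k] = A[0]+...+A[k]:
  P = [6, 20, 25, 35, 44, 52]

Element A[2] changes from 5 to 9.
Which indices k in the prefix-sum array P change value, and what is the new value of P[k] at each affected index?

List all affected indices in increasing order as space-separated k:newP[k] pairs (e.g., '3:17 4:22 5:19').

Answer: 2:29 3:39 4:48 5:56

Derivation:
P[k] = A[0] + ... + A[k]
P[k] includes A[2] iff k >= 2
Affected indices: 2, 3, ..., 5; delta = 4
  P[2]: 25 + 4 = 29
  P[3]: 35 + 4 = 39
  P[4]: 44 + 4 = 48
  P[5]: 52 + 4 = 56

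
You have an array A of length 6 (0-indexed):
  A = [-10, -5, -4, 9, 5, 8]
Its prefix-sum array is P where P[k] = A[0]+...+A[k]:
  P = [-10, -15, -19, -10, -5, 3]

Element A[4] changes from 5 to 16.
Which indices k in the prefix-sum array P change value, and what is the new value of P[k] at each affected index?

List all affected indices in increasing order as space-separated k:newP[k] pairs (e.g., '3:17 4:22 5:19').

Answer: 4:6 5:14

Derivation:
P[k] = A[0] + ... + A[k]
P[k] includes A[4] iff k >= 4
Affected indices: 4, 5, ..., 5; delta = 11
  P[4]: -5 + 11 = 6
  P[5]: 3 + 11 = 14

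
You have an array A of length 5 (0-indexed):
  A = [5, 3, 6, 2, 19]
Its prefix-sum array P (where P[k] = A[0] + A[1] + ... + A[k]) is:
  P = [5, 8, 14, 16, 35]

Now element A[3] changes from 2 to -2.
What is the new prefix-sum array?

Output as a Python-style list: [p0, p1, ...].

Change: A[3] 2 -> -2, delta = -4
P[k] for k < 3: unchanged (A[3] not included)
P[k] for k >= 3: shift by delta = -4
  P[0] = 5 + 0 = 5
  P[1] = 8 + 0 = 8
  P[2] = 14 + 0 = 14
  P[3] = 16 + -4 = 12
  P[4] = 35 + -4 = 31

Answer: [5, 8, 14, 12, 31]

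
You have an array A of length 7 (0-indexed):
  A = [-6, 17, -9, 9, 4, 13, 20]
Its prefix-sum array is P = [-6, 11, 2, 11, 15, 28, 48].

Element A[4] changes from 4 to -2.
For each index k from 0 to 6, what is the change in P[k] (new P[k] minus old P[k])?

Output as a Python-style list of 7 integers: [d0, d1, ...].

Answer: [0, 0, 0, 0, -6, -6, -6]

Derivation:
Element change: A[4] 4 -> -2, delta = -6
For k < 4: P[k] unchanged, delta_P[k] = 0
For k >= 4: P[k] shifts by exactly -6
Delta array: [0, 0, 0, 0, -6, -6, -6]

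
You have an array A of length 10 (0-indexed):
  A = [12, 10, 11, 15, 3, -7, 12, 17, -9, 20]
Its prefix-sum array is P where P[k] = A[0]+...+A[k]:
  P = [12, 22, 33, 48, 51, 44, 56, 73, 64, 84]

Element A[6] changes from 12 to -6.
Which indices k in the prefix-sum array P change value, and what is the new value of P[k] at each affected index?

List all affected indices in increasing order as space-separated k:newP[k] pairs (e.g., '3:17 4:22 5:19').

Answer: 6:38 7:55 8:46 9:66

Derivation:
P[k] = A[0] + ... + A[k]
P[k] includes A[6] iff k >= 6
Affected indices: 6, 7, ..., 9; delta = -18
  P[6]: 56 + -18 = 38
  P[7]: 73 + -18 = 55
  P[8]: 64 + -18 = 46
  P[9]: 84 + -18 = 66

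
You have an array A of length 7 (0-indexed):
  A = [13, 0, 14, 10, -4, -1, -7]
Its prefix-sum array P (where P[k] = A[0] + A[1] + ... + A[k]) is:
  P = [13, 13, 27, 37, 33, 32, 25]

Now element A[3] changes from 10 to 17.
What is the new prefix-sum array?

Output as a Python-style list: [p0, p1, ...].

Answer: [13, 13, 27, 44, 40, 39, 32]

Derivation:
Change: A[3] 10 -> 17, delta = 7
P[k] for k < 3: unchanged (A[3] not included)
P[k] for k >= 3: shift by delta = 7
  P[0] = 13 + 0 = 13
  P[1] = 13 + 0 = 13
  P[2] = 27 + 0 = 27
  P[3] = 37 + 7 = 44
  P[4] = 33 + 7 = 40
  P[5] = 32 + 7 = 39
  P[6] = 25 + 7 = 32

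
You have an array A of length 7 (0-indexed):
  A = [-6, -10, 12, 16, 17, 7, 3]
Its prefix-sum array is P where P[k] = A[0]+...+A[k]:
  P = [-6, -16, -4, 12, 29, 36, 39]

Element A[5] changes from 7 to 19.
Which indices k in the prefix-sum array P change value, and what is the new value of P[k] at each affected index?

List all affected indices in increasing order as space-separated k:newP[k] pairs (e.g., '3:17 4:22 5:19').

P[k] = A[0] + ... + A[k]
P[k] includes A[5] iff k >= 5
Affected indices: 5, 6, ..., 6; delta = 12
  P[5]: 36 + 12 = 48
  P[6]: 39 + 12 = 51

Answer: 5:48 6:51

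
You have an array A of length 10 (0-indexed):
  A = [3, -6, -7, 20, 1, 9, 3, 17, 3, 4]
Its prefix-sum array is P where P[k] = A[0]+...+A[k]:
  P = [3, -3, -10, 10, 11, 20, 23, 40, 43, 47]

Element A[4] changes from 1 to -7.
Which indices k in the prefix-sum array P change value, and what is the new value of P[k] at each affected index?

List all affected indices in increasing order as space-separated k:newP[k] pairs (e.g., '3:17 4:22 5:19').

Answer: 4:3 5:12 6:15 7:32 8:35 9:39

Derivation:
P[k] = A[0] + ... + A[k]
P[k] includes A[4] iff k >= 4
Affected indices: 4, 5, ..., 9; delta = -8
  P[4]: 11 + -8 = 3
  P[5]: 20 + -8 = 12
  P[6]: 23 + -8 = 15
  P[7]: 40 + -8 = 32
  P[8]: 43 + -8 = 35
  P[9]: 47 + -8 = 39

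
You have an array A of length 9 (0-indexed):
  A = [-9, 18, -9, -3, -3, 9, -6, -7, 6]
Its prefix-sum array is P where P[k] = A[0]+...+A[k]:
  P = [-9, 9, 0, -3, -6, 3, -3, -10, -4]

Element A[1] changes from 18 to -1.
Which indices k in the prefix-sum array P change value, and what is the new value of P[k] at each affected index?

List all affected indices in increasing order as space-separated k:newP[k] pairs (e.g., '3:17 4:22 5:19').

Answer: 1:-10 2:-19 3:-22 4:-25 5:-16 6:-22 7:-29 8:-23

Derivation:
P[k] = A[0] + ... + A[k]
P[k] includes A[1] iff k >= 1
Affected indices: 1, 2, ..., 8; delta = -19
  P[1]: 9 + -19 = -10
  P[2]: 0 + -19 = -19
  P[3]: -3 + -19 = -22
  P[4]: -6 + -19 = -25
  P[5]: 3 + -19 = -16
  P[6]: -3 + -19 = -22
  P[7]: -10 + -19 = -29
  P[8]: -4 + -19 = -23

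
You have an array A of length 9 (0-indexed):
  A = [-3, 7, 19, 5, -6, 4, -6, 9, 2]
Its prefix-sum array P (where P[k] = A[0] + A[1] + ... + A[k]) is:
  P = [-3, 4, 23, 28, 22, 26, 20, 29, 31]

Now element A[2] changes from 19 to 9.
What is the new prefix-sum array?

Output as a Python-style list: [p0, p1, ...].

Change: A[2] 19 -> 9, delta = -10
P[k] for k < 2: unchanged (A[2] not included)
P[k] for k >= 2: shift by delta = -10
  P[0] = -3 + 0 = -3
  P[1] = 4 + 0 = 4
  P[2] = 23 + -10 = 13
  P[3] = 28 + -10 = 18
  P[4] = 22 + -10 = 12
  P[5] = 26 + -10 = 16
  P[6] = 20 + -10 = 10
  P[7] = 29 + -10 = 19
  P[8] = 31 + -10 = 21

Answer: [-3, 4, 13, 18, 12, 16, 10, 19, 21]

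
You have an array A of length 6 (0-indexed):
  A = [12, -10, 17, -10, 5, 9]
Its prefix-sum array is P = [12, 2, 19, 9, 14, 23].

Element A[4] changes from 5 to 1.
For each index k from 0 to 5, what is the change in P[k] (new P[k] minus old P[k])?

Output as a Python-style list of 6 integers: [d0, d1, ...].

Element change: A[4] 5 -> 1, delta = -4
For k < 4: P[k] unchanged, delta_P[k] = 0
For k >= 4: P[k] shifts by exactly -4
Delta array: [0, 0, 0, 0, -4, -4]

Answer: [0, 0, 0, 0, -4, -4]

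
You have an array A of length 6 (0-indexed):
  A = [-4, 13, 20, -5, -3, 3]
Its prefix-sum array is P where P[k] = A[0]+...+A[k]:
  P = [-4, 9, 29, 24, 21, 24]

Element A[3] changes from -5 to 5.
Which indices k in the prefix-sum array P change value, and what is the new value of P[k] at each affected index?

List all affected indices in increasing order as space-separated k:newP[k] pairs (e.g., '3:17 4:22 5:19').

P[k] = A[0] + ... + A[k]
P[k] includes A[3] iff k >= 3
Affected indices: 3, 4, ..., 5; delta = 10
  P[3]: 24 + 10 = 34
  P[4]: 21 + 10 = 31
  P[5]: 24 + 10 = 34

Answer: 3:34 4:31 5:34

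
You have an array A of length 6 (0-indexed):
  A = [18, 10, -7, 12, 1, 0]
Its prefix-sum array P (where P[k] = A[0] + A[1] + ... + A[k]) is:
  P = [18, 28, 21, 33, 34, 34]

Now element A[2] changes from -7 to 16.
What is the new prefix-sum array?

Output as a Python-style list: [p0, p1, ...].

Change: A[2] -7 -> 16, delta = 23
P[k] for k < 2: unchanged (A[2] not included)
P[k] for k >= 2: shift by delta = 23
  P[0] = 18 + 0 = 18
  P[1] = 28 + 0 = 28
  P[2] = 21 + 23 = 44
  P[3] = 33 + 23 = 56
  P[4] = 34 + 23 = 57
  P[5] = 34 + 23 = 57

Answer: [18, 28, 44, 56, 57, 57]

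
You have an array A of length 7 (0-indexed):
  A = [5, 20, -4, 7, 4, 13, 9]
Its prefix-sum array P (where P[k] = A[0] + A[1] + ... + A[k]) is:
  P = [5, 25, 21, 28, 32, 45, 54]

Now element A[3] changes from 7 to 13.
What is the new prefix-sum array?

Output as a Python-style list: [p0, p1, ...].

Answer: [5, 25, 21, 34, 38, 51, 60]

Derivation:
Change: A[3] 7 -> 13, delta = 6
P[k] for k < 3: unchanged (A[3] not included)
P[k] for k >= 3: shift by delta = 6
  P[0] = 5 + 0 = 5
  P[1] = 25 + 0 = 25
  P[2] = 21 + 0 = 21
  P[3] = 28 + 6 = 34
  P[4] = 32 + 6 = 38
  P[5] = 45 + 6 = 51
  P[6] = 54 + 6 = 60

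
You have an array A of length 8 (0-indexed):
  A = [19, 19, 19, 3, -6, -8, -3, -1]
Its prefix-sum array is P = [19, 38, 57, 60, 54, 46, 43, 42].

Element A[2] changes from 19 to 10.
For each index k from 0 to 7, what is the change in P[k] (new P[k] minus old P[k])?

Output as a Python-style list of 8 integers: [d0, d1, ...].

Element change: A[2] 19 -> 10, delta = -9
For k < 2: P[k] unchanged, delta_P[k] = 0
For k >= 2: P[k] shifts by exactly -9
Delta array: [0, 0, -9, -9, -9, -9, -9, -9]

Answer: [0, 0, -9, -9, -9, -9, -9, -9]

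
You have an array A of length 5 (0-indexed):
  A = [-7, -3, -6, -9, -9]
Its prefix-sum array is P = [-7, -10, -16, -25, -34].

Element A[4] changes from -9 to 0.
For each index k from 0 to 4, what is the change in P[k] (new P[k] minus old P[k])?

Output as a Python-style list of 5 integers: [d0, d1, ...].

Element change: A[4] -9 -> 0, delta = 9
For k < 4: P[k] unchanged, delta_P[k] = 0
For k >= 4: P[k] shifts by exactly 9
Delta array: [0, 0, 0, 0, 9]

Answer: [0, 0, 0, 0, 9]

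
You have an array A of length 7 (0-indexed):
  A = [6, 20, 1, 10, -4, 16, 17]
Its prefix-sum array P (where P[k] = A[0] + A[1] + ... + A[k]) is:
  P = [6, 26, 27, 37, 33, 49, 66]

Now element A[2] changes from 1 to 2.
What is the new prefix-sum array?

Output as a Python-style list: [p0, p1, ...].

Answer: [6, 26, 28, 38, 34, 50, 67]

Derivation:
Change: A[2] 1 -> 2, delta = 1
P[k] for k < 2: unchanged (A[2] not included)
P[k] for k >= 2: shift by delta = 1
  P[0] = 6 + 0 = 6
  P[1] = 26 + 0 = 26
  P[2] = 27 + 1 = 28
  P[3] = 37 + 1 = 38
  P[4] = 33 + 1 = 34
  P[5] = 49 + 1 = 50
  P[6] = 66 + 1 = 67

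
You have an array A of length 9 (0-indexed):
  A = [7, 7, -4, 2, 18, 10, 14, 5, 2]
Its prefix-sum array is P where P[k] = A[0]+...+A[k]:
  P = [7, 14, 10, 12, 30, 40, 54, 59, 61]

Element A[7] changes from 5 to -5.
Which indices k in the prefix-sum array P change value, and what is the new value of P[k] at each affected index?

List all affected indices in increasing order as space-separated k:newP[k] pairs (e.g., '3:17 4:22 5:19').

P[k] = A[0] + ... + A[k]
P[k] includes A[7] iff k >= 7
Affected indices: 7, 8, ..., 8; delta = -10
  P[7]: 59 + -10 = 49
  P[8]: 61 + -10 = 51

Answer: 7:49 8:51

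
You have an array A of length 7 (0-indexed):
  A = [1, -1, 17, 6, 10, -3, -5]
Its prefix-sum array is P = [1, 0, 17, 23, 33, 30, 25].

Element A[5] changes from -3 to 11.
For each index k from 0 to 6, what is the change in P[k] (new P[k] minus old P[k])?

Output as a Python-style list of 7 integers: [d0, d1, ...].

Answer: [0, 0, 0, 0, 0, 14, 14]

Derivation:
Element change: A[5] -3 -> 11, delta = 14
For k < 5: P[k] unchanged, delta_P[k] = 0
For k >= 5: P[k] shifts by exactly 14
Delta array: [0, 0, 0, 0, 0, 14, 14]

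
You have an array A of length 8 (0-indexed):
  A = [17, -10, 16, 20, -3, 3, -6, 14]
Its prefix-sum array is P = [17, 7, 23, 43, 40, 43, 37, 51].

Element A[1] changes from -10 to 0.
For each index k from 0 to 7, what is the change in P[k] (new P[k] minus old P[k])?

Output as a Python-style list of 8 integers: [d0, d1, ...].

Element change: A[1] -10 -> 0, delta = 10
For k < 1: P[k] unchanged, delta_P[k] = 0
For k >= 1: P[k] shifts by exactly 10
Delta array: [0, 10, 10, 10, 10, 10, 10, 10]

Answer: [0, 10, 10, 10, 10, 10, 10, 10]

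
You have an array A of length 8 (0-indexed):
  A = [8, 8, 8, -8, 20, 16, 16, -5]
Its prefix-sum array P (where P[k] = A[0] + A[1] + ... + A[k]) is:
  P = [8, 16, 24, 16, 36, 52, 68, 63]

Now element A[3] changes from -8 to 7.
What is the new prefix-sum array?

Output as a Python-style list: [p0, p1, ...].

Change: A[3] -8 -> 7, delta = 15
P[k] for k < 3: unchanged (A[3] not included)
P[k] for k >= 3: shift by delta = 15
  P[0] = 8 + 0 = 8
  P[1] = 16 + 0 = 16
  P[2] = 24 + 0 = 24
  P[3] = 16 + 15 = 31
  P[4] = 36 + 15 = 51
  P[5] = 52 + 15 = 67
  P[6] = 68 + 15 = 83
  P[7] = 63 + 15 = 78

Answer: [8, 16, 24, 31, 51, 67, 83, 78]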